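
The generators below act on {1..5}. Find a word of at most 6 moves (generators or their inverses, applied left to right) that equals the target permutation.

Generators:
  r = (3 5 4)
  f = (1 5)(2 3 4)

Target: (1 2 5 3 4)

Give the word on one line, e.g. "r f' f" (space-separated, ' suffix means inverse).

r f r' f' r

  after r: (3 5 4)
  after f: (1 5 2 3)
  after r': (1 3)(2 4 5)
  after f': (1 2 3 5 4)
  after r: (1 2 5 3 4)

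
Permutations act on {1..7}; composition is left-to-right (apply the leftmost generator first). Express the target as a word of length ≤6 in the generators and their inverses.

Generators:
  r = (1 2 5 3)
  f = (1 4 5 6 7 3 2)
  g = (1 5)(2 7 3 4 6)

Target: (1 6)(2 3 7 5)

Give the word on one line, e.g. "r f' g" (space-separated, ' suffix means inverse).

  after f: (1 4 5 6 7 3 2)
  after f: (1 5 7 2 4 6 3)
  after r': (1 2 4 6 5 7)
  after g': (1 6)(2 3 7 5)

f f r' g'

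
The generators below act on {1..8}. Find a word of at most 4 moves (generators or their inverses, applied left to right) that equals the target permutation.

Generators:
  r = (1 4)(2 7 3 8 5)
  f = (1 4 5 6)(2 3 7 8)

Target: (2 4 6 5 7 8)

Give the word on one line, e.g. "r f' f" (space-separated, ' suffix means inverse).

r' f'

  after r': (1 4)(2 5 8 3 7)
  after f': (2 4 6 5 7 8)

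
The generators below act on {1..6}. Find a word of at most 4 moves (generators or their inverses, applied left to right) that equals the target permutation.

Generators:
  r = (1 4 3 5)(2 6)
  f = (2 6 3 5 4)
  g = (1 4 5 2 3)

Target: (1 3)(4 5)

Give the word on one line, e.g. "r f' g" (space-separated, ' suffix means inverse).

r' r'

  after r': (1 5 3 4)(2 6)
  after r': (1 3)(4 5)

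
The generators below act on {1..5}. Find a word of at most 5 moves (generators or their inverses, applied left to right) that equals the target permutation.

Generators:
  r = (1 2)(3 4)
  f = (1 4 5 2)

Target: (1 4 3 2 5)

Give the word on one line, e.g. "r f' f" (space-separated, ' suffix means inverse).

  after r': (1 2)(3 4)
  after f: (2 4 3 5)
  after r: (1 2 3 5)
  after r: (2 4 3 5)
  after f: (1 4 3 2 5)

r' f r r f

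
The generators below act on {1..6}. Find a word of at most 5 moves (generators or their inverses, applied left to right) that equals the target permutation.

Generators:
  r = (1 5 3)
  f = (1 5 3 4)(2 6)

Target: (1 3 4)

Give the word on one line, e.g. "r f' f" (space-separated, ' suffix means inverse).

f' r f r'

  after f': (1 4 3 5)(2 6)
  after r: (1 4)(2 6)
  after f: (3 4 5)
  after r': (1 3 4)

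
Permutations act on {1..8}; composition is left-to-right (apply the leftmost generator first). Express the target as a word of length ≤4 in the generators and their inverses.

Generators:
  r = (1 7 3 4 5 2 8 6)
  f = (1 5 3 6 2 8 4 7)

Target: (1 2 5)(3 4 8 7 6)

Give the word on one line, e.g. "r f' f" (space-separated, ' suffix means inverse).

  after f: (1 5 3 6 2 8 4 7)
  after r: (1 2 6 8 5 4 3)
  after f: (1 8 3 5 7)(4 6)
  after r': (1 2 5)(3 4 8 7 6)

f r f r'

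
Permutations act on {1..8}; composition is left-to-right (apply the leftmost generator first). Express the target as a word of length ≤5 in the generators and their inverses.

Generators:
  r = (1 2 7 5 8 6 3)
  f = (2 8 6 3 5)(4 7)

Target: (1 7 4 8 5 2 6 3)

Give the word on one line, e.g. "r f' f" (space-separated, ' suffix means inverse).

  after f': (2 5 3 6 8)(4 7)
  after r: (1 2 8 7 4 5)
  after r: (1 7 4 8 5 2 6 3)

f' r r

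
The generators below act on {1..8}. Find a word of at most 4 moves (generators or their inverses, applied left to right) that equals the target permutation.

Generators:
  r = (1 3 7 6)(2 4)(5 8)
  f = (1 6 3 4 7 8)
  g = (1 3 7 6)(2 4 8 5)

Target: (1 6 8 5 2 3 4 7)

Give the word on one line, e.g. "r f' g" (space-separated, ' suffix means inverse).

g f'

  after g: (1 3 7 6)(2 4 8 5)
  after f': (1 6 8 5 2 3 4 7)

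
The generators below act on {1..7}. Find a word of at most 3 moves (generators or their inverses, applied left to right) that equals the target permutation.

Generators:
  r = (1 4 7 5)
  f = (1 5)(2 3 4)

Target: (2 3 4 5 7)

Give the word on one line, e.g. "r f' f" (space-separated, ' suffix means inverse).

  after r': (1 5 7 4)
  after f: (2 3 4 5 7)

r' f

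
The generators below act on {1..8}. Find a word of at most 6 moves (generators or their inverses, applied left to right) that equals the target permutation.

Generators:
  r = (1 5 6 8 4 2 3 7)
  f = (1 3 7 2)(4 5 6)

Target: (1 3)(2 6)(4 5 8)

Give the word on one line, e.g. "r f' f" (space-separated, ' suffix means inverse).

r f' r r

  after r: (1 5 6 8 4 2 3 7)
  after f': (1 4 7 2)(6 8)
  after r: (1 2 5 6 4)(3 7)
  after r: (1 3)(2 6)(4 5 8)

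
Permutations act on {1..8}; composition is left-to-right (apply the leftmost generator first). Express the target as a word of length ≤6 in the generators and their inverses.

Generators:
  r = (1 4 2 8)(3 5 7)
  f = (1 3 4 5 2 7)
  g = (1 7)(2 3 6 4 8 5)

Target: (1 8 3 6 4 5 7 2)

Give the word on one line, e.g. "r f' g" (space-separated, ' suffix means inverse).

  after g': (1 7)(2 5 8 4 6 3)
  after r': (1 5 2 3 4 6 7 8)
  after f': (1 4 6 2)(7 8)
  after g: (1 8)(2 7 5)(3 6)
  after f: (1 8 3 6 4 5 7 2)

g' r' f' g f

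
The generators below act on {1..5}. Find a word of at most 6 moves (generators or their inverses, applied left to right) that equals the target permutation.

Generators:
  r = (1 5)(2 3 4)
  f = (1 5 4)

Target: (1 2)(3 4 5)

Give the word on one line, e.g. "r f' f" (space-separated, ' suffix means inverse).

f' r r f' r'

  after f': (1 4 5)
  after r: (1 2 3 4)
  after r: (1 3 2 4 5)
  after f': (1 3 2 5 4)
  after r': (1 2)(3 4 5)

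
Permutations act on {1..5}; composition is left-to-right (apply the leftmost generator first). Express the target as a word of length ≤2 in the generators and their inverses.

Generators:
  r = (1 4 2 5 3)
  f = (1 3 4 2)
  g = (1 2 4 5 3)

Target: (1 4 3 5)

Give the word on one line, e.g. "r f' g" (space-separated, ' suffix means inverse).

  after r': (1 3 5 2 4)
  after f: (1 4 3 5)

r' f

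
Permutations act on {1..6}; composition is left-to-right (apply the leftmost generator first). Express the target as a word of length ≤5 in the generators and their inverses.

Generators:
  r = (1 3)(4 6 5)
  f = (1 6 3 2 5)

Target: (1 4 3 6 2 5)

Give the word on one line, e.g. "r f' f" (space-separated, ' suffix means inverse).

f r' f f f

  after f: (1 6 3 2 5)
  after r': (1 4 5 3 2 6)
  after f: (1 4)(2 3 5)
  after f: (1 4 6 3)
  after f: (1 4 3 6 2 5)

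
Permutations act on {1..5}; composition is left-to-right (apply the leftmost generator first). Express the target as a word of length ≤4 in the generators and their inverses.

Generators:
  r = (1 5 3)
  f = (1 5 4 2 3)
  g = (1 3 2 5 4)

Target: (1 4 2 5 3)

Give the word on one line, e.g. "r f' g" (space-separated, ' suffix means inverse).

  after r: (1 5 3)
  after f: (1 4 2 3 5)
  after r': (1 4 2 5 3)

r f r'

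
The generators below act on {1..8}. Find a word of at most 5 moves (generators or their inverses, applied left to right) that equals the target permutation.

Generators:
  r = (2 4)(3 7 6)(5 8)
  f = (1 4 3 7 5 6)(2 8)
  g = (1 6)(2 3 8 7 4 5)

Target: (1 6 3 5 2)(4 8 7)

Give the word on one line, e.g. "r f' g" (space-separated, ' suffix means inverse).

  after g: (1 6)(2 3 8 7 4 5)
  after f: (2 7 3)(4 6)(5 8)
  after r: (2 6)(3 4)
  after g: (1 6 3 5 2)(4 8 7)

g f r g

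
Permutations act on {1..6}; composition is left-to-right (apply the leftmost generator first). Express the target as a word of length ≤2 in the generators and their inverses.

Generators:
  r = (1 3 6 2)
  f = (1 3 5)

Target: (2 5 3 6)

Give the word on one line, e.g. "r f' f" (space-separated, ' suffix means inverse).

  after r: (1 3 6 2)
  after f': (2 5 3 6)

r f'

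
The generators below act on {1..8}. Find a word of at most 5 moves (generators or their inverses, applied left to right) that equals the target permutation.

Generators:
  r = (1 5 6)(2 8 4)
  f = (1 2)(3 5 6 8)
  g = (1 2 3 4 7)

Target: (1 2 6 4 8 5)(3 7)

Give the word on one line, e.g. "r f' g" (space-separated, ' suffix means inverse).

f' r' g' g'

  after f': (1 2)(3 8 6 5)
  after r': (1 4 8 5 3 2 6)
  after g': (1 3)(2 6 7 4 8 5)
  after g': (1 2 6 4 8 5)(3 7)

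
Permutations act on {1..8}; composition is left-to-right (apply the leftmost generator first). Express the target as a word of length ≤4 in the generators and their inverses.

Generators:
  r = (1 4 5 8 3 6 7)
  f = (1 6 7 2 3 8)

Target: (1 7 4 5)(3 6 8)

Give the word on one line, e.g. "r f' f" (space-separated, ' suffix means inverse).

f' f' r f

  after f': (1 8 3 2 7 6)
  after f': (1 3 7)(2 6 8)
  after r: (1 6 3)(2 7 4 5 8)
  after f: (1 7 4 5)(3 6 8)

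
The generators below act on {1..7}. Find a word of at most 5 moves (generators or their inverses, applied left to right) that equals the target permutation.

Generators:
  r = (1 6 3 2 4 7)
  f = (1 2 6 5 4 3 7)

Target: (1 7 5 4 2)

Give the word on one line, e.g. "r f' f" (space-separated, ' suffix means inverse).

r' r' r' r' f

  after r': (1 7 4 2 3 6)
  after r': (1 4 3)(2 6 7)
  after r': (1 2)(3 7)(4 6)
  after r': (1 3 4)(2 7 6)
  after f: (1 7 5 4 2)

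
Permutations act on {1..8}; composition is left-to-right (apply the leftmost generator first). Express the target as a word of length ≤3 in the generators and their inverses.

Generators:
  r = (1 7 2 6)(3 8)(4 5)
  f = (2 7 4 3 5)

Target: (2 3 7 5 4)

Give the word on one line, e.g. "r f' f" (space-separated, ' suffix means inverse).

f' f'

  after f': (2 5 3 4 7)
  after f': (2 3 7 5 4)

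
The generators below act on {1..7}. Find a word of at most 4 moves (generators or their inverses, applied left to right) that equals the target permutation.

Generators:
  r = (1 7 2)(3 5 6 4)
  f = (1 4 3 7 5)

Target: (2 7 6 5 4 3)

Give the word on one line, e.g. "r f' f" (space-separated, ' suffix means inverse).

f r f' f'

  after f: (1 4 3 7 5)
  after r: (1 3 2)(4 5 7 6)
  after f': (1 4 7 6)(2 5 3)
  after f': (2 7 6 5 4 3)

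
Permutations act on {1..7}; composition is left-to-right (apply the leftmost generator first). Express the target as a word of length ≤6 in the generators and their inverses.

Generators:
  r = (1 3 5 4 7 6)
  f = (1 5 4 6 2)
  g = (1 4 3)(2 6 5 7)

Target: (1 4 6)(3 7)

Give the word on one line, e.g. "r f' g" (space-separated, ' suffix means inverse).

r f f g g

  after r: (1 3 5 4 7 6)
  after f: (1 3 4 7 2)(5 6)
  after f: (1 3 6 4 7)(2 5)
  after g: (2 7 4)(3 5 6)
  after g: (1 4 6)(3 7)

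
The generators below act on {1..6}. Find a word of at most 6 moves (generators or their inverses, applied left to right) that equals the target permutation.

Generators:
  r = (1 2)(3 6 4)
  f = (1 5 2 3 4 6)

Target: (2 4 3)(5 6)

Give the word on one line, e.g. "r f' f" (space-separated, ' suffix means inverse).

f r r f r

  after f: (1 5 2 3 4 6)
  after r: (1 5)(2 6)
  after r: (1 5 2 4 3 6)
  after f: (1 2 6 5 3)
  after r: (2 4 3)(5 6)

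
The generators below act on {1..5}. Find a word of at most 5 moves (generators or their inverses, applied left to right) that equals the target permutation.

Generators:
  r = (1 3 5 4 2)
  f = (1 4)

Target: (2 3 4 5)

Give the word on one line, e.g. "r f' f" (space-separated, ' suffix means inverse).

  after f': (1 4)
  after r: (1 2)(3 5 4)
  after r: (2 3 4 5)

f' r r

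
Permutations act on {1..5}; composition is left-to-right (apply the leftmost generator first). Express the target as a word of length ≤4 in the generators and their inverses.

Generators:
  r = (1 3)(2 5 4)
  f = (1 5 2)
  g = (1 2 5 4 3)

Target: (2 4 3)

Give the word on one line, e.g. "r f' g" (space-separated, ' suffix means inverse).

f' g f'

  after f': (1 2 5)
  after g: (1 5 2 4 3)
  after f': (2 4 3)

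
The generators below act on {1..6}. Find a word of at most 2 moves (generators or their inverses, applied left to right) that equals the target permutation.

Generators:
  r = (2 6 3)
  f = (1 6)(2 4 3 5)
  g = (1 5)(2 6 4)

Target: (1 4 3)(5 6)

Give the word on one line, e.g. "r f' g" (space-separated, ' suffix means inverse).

f g

  after f: (1 6)(2 4 3 5)
  after g: (1 4 3)(5 6)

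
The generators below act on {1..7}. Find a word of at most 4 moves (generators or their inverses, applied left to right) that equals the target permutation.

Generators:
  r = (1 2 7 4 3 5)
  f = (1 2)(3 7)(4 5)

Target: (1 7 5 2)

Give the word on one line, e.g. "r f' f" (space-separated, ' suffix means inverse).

  after r': (1 5 3 4 7 2)
  after f': (1 4 3 5 7)
  after r': (1 7 5 2)

r' f' r'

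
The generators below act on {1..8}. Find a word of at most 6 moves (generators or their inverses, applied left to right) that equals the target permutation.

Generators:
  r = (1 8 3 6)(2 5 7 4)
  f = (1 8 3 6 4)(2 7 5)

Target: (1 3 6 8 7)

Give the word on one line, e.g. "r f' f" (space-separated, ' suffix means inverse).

  after r: (1 8 3 6)(2 5 7 4)
  after f': (2 7 6 4 5)
  after f': (1 4 7 3 8)
  after f': (1 6 3)(2 5 7 8 4)
  after r': (1 3 6 8 7)

r f' f' f' r'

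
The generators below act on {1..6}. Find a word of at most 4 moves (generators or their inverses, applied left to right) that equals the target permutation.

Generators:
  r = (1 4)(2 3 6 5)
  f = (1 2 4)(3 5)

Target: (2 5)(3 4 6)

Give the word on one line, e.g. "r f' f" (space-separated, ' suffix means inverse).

r' f r' r'

  after r': (1 4)(2 5 6 3)
  after f: (2 3 4)(5 6)
  after r': (1 4 5 3)
  after r': (2 5)(3 4 6)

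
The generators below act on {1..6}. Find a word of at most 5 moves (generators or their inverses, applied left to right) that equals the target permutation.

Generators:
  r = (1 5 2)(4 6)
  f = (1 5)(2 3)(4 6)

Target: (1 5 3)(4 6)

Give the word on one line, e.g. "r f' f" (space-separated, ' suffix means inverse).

r f' f' f' r

  after r: (1 5 2)(4 6)
  after f': (2 5 3)
  after f': (1 5 2)(4 6)
  after f': (2 5 3)
  after r: (1 5 3)(4 6)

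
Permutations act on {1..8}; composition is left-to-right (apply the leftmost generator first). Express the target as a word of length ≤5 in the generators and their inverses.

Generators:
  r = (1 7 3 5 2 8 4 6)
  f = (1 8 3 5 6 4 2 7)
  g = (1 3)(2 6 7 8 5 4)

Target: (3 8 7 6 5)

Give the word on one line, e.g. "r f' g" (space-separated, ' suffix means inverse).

g r' g' r

  after g: (1 3)(2 6 7 8 5 4)
  after r': (1 7 2 4 5 8 3 6)
  after g': (1 6 3 2 5 7 4 8)
  after r: (3 8 7 6 5)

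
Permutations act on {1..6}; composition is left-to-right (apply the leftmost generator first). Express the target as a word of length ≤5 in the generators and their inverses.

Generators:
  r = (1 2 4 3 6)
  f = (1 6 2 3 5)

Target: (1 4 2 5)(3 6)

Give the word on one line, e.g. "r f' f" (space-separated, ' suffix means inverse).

  after r: (1 2 4 3 6)
  after r: (1 4 6 2 3)
  after f: (1 4 2 5)(3 6)

r r f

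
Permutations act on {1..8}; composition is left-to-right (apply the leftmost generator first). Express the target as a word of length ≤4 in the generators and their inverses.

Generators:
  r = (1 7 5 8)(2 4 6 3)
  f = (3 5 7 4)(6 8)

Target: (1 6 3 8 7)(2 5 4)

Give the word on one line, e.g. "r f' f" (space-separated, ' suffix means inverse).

r r r f

  after r: (1 7 5 8)(2 4 6 3)
  after r: (1 5)(2 6)(3 4)(7 8)
  after r: (1 8 5 7)(2 3 6 4)
  after f: (1 6 3 8 7)(2 5 4)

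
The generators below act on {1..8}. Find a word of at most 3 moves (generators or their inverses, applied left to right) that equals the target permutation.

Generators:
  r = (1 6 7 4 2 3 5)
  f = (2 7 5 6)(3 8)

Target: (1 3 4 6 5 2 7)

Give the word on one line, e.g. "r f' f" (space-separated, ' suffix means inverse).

  after r': (1 5 3 2 4 7 6)
  after r': (1 3 4 6 5 2 7)

r' r'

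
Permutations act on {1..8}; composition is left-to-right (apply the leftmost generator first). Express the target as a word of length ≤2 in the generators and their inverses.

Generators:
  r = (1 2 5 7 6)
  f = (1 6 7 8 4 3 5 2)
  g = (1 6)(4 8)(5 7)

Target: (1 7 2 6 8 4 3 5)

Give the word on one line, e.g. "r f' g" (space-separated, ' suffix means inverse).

r' f

  after r': (1 6 7 5 2)
  after f: (1 7 2 6 8 4 3 5)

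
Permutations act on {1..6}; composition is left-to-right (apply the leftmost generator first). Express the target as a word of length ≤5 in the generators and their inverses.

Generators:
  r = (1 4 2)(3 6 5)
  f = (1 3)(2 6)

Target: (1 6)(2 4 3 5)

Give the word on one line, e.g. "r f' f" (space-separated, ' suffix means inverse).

  after r': (1 2 4)(3 5 6)
  after f': (1 6)(2 4 3 5)
  after r': (1 3 6 2)(4 5)
  after r': (1 5)(4 6)
  after r': (1 6)(2 4 3 5)

r' f' r' r' r'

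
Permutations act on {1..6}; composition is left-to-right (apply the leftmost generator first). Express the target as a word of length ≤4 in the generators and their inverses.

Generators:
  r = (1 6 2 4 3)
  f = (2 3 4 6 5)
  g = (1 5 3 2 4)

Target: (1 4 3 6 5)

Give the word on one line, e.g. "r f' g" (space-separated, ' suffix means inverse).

r' g r

  after r': (1 3 4 2 6)
  after g: (1 2 6 5 3)
  after r: (1 4 3 6 5)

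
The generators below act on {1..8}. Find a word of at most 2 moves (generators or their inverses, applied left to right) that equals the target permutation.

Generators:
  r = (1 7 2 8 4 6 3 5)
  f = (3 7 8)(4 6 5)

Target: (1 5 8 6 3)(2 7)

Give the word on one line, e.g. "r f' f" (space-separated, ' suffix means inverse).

  after f: (3 7 8)(4 6 5)
  after r': (1 5 8 6 3)(2 7)

f r'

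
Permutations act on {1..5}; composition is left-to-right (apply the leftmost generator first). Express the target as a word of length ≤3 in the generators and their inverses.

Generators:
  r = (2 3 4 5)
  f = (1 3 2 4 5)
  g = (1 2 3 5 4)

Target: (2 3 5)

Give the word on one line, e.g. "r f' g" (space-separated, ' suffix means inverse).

f f g'

  after f: (1 3 2 4 5)
  after f: (1 2 5 3 4)
  after g': (2 3 5)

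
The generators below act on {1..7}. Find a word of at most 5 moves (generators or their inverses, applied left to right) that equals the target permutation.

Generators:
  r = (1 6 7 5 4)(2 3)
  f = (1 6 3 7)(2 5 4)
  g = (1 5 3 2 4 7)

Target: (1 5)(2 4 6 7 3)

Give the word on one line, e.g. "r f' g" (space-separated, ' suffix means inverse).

  after f: (1 6 3 7)(2 5 4)
  after f: (1 3)(2 4 5)(6 7)
  after r': (1 2 5 3 4 7)
  after f': (1 4 3 5 6)
  after f': (1 5)(2 4 6 7 3)

f f r' f' f'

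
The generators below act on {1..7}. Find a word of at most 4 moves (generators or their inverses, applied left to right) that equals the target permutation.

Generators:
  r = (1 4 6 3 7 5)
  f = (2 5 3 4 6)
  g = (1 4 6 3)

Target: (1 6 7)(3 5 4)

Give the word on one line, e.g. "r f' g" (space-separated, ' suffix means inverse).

  after r: (1 4 6 3 7 5)
  after r: (1 6 7)(3 5 4)

r r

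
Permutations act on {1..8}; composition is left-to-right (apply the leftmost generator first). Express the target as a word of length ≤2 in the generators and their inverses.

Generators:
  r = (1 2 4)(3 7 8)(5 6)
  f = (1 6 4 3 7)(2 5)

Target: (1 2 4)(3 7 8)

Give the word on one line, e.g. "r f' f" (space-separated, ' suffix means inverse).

  after r': (1 4 2)(3 8 7)(5 6)
  after r': (1 2 4)(3 7 8)

r' r'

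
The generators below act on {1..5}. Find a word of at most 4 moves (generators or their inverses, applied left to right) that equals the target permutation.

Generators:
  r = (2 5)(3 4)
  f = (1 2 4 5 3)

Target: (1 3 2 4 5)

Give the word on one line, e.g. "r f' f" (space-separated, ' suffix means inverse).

r' f'

  after r': (2 5)(3 4)
  after f': (1 3 2 4 5)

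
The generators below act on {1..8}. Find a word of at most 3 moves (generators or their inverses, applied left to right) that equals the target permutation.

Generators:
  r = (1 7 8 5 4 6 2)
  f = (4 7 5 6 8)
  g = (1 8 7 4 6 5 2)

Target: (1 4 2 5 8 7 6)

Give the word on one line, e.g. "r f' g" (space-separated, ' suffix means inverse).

r r f

  after r: (1 7 8 5 4 6 2)
  after r: (1 8 4 2 7 5 6)
  after f: (1 4 2 5 8 7 6)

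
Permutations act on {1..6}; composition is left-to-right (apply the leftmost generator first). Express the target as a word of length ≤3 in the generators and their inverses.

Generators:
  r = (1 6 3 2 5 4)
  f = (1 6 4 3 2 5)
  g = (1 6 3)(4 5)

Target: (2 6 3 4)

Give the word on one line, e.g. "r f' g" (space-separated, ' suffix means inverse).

f' g r

  after f': (1 5 2 3 4 6)
  after g: (1 4 3 5 2)
  after r: (2 6 3 4)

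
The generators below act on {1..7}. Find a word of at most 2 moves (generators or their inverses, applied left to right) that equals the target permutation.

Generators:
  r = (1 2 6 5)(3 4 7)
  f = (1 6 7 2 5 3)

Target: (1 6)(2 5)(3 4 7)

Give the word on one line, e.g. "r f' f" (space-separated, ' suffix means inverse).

  after r': (1 5 6 2)(3 7 4)
  after r': (1 6)(2 5)(3 4 7)

r' r'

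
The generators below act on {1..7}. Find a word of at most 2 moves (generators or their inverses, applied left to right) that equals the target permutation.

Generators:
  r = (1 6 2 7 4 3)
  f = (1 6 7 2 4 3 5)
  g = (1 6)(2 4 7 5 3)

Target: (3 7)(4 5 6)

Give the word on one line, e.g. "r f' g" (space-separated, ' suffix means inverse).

f g'

  after f: (1 6 7 2 4 3 5)
  after g': (3 7)(4 5 6)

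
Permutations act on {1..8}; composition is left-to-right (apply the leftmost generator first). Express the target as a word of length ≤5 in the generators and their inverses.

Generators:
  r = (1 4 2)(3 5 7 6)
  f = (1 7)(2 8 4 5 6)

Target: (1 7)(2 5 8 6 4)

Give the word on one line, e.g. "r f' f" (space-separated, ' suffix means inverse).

r' f' r' f f

  after r': (1 2 4)(3 6 7 5)
  after f': (1 6)(2 8)(3 5)(4 7)
  after r': (1 7)(2 8 4 5 6)
  after f: (2 4 6 8 5)
  after f: (1 7)(2 5 8 6 4)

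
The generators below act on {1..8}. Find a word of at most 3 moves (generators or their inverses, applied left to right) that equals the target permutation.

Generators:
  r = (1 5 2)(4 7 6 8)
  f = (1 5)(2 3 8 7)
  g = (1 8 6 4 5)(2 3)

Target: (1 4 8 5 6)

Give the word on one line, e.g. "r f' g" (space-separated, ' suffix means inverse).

g' g'

  after g': (1 5 4 6 8)(2 3)
  after g': (1 4 8 5 6)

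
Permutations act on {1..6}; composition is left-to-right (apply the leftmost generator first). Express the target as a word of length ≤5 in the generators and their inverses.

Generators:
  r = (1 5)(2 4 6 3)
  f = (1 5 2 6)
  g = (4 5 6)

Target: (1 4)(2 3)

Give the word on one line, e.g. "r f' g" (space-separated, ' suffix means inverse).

  after r: (1 5)(2 4 6 3)
  after f: (1 2 4)(3 6)
  after g: (1 2 5 6 3 4)
  after f: (1 6 3 4 5)
  after r': (1 4)(2 3)

r f g f r'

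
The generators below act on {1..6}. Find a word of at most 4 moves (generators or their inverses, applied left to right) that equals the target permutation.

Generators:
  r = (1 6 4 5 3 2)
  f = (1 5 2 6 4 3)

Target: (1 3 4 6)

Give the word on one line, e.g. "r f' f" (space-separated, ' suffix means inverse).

r f f

  after r: (1 6 4 5 3 2)
  after f: (1 4 2 5)(3 6)
  after f: (1 3 4 6)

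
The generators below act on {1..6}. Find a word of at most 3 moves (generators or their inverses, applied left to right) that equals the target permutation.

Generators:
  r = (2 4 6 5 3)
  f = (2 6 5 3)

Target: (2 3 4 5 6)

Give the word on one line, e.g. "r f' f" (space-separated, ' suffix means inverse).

  after f: (2 6 5 3)
  after r: (2 5)(3 4 6)
  after f: (2 3 4 5 6)

f r f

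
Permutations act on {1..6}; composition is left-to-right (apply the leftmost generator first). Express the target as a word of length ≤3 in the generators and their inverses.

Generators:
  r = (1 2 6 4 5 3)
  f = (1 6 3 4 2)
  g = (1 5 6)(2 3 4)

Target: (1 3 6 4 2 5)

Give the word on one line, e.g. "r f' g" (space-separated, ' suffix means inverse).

  after g': (1 6 5)(2 4 3)
  after f': (2 3 4 6 5)
  after r': (1 3 6 4 2 5)

g' f' r'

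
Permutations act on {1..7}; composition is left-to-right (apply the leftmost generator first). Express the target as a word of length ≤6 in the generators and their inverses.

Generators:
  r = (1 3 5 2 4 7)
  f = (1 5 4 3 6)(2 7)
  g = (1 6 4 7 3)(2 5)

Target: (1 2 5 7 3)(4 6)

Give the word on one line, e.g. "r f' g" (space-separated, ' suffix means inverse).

  after f': (1 6 3 4 5)(2 7)
  after g: (1 4 2 3 7 5 6)
  after r: (1 7 2 5 6 3)
  after g': (1 4 6 7 5)
  after r': (1 2 5 7 3)(4 6)

f' g r g' r'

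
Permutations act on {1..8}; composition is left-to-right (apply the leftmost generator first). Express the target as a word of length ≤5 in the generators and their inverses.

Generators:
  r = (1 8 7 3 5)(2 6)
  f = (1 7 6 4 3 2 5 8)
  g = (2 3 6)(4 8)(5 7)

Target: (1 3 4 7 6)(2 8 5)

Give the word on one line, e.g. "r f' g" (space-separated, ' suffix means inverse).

  after f: (1 7 6 4 3 2 5 8)
  after f: (1 6 3 5)(2 8 7 4)
  after r': (1 2)(4 6 7)
  after f': (1 3 4 7 6)(2 8 5)

f f r' f'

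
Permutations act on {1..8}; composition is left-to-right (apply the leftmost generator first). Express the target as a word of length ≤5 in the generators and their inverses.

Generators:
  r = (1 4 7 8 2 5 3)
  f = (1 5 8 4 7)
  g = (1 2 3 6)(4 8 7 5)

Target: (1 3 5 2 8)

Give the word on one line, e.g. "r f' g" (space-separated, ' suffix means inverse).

f r f

  after f: (1 5 8 4 7)
  after r: (1 3)(2 5)(4 8 7)
  after f: (1 3 5 2 8)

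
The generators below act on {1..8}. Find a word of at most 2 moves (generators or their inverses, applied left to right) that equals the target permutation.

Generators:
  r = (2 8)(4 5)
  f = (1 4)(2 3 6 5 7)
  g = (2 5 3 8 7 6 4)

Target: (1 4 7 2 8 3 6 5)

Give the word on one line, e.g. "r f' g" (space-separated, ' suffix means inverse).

  after r': (2 8)(4 5)
  after f: (1 4 7 2 8 3 6 5)

r' f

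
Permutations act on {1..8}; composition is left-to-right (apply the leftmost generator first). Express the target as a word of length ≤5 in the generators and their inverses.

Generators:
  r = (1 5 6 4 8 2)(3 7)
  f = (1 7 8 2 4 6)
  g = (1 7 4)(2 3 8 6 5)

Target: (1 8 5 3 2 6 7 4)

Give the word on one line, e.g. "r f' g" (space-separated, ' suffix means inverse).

r' g r f

  after r': (1 2 8 4 6 5)(3 7)
  after g: (1 3 4 5 7 8)(2 6)
  after r: (1 7 2 4 6)(3 8 5)
  after f: (1 8 5 3 2 6 7 4)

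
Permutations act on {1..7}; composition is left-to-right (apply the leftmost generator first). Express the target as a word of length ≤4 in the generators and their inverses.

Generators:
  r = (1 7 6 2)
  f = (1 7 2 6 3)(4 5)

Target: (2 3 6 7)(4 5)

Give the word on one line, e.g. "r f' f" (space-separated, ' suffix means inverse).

r' r' r' f'

  after r': (1 2 6 7)
  after r': (1 6)(2 7)
  after r': (1 7 6 2)
  after f': (2 3 6 7)(4 5)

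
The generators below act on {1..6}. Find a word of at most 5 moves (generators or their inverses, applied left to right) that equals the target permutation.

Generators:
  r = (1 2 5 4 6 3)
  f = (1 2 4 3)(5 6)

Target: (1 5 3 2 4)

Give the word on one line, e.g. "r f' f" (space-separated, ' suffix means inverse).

r' r' f'

  after r': (1 3 6 4 5 2)
  after r': (1 6 5)(2 3 4)
  after f': (1 5 3 2 4)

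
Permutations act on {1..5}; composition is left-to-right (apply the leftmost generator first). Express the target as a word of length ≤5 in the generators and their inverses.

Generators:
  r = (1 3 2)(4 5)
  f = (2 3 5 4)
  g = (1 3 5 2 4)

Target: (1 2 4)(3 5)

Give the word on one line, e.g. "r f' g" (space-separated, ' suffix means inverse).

r f' r r f'

  after r: (1 3 2)(4 5)
  after f': (1 2)(3 4)
  after r: (2 3 5 4)
  after r: (1 3 4)
  after f': (1 2 4)(3 5)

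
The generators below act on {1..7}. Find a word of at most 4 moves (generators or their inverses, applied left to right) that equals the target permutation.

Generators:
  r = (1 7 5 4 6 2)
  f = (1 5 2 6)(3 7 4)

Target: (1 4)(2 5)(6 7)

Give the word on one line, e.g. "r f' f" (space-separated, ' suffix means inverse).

r r r

  after r: (1 7 5 4 6 2)
  after r: (1 5 6)(2 7 4)
  after r: (1 4)(2 5)(6 7)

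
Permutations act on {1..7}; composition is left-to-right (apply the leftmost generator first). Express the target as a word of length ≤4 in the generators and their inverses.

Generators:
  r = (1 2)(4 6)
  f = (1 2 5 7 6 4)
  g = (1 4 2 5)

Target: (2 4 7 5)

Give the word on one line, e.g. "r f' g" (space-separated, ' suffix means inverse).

  after r: (1 2)(4 6)
  after f': (2 4 7 5)

r f'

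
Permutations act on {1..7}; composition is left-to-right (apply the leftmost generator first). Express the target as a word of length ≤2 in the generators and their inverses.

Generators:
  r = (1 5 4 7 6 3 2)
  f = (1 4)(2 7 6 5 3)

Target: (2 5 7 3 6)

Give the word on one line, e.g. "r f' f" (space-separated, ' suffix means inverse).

  after f': (1 4)(2 3 5 6 7)
  after f': (2 5 7 3 6)

f' f'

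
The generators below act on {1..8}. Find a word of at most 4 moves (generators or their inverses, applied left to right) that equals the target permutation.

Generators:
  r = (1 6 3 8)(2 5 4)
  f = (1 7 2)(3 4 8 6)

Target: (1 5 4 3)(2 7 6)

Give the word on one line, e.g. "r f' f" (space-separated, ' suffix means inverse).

  after f: (1 7 2)(3 4 8 6)
  after f: (1 2 7)(3 8)(4 6)
  after r: (1 5 4 3)(2 7 6)

f f r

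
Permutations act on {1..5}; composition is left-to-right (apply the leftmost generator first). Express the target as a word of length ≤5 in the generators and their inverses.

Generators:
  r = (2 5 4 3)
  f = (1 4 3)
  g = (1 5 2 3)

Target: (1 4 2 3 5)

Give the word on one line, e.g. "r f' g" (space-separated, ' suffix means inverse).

  after r': (2 3 4 5)
  after r': (2 4)(3 5)
  after g: (1 5)(2 4 3)
  after r: (1 4 2 3 5)

r' r' g r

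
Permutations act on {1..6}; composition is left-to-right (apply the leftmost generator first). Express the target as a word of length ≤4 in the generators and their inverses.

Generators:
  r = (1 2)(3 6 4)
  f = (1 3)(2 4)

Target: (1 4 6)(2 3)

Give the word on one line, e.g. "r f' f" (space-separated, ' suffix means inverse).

  after r': (1 2)(3 4 6)
  after f: (1 4 6)(2 3)

r' f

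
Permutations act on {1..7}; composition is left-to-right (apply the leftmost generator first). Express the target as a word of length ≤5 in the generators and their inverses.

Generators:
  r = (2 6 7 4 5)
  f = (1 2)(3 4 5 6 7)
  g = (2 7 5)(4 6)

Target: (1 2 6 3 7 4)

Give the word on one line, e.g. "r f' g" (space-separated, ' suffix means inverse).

  after r: (2 6 7 4 5)
  after r: (2 7 5 6 4)
  after f': (1 2 6 3 7 4)

r r f'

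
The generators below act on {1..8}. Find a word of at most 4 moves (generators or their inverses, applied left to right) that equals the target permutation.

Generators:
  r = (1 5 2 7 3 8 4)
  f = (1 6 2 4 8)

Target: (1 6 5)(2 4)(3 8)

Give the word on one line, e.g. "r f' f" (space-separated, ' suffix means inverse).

  after r: (1 5 2 7 3 8 4)
  after f: (1 5 4 6 2 7 3)
  after r': (3 4 6 5 8)
  after f: (1 6 5)(2 4)(3 8)

r f r' f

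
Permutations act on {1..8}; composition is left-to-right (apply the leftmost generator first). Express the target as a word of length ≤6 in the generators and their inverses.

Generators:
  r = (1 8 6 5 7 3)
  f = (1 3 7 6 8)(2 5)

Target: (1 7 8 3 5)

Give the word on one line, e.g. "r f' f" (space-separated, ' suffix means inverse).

r f f r'

  after r: (1 8 6 5 7 3)
  after f: (2 5 6)
  after f: (1 3 7 6 5 8)
  after r': (1 7 8 3 5)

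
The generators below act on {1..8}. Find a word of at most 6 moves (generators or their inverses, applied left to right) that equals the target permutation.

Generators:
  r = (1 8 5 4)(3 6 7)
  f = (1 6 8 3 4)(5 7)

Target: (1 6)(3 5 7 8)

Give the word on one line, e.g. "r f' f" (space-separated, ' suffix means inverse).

f r r r

  after f: (1 6 8 3 4)(5 7)
  after r: (1 7 4 8 6 5 3)
  after r: (1 3 8 7)(4 5 6)
  after r: (1 6)(3 5 7 8)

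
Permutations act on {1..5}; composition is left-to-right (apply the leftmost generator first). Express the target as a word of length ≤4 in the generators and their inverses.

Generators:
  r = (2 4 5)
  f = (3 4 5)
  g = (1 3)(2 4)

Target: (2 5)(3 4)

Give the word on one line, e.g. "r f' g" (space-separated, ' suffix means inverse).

f f r'

  after f: (3 4 5)
  after f: (3 5 4)
  after r': (2 5)(3 4)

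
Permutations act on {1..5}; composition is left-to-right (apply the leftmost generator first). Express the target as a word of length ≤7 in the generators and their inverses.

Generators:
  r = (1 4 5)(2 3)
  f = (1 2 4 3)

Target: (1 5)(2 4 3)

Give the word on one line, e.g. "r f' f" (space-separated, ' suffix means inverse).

  after f': (1 3 4 2)
  after r: (1 2 4 3 5)
  after f': (3 5)
  after r': (1 5 2 3 4)
  after f': (1 5)(2 4 3)

f' r f' r' f'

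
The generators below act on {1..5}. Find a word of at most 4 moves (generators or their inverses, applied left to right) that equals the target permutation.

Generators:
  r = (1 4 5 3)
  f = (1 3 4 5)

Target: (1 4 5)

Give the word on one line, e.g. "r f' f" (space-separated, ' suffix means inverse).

  after r': (1 3 5 4)
  after f': (3 4 5)
  after r': (1 3)
  after f: (1 4 5)

r' f' r' f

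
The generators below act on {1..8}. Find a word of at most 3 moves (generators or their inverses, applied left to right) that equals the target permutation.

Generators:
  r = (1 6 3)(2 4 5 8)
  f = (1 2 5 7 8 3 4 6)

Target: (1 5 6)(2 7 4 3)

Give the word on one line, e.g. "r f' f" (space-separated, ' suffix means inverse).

r' f' r'

  after r': (1 3 6)(2 8 5 4)
  after f': (1 8 2 7 5 3 4)
  after r': (1 5 6)(2 7 4 3)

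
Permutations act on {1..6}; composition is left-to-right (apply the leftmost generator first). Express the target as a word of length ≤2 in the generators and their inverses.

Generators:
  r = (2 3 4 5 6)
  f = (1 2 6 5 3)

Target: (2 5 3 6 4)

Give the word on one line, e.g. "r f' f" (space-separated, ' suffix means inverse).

  after r': (2 6 5 4 3)
  after r': (2 5 3 6 4)

r' r'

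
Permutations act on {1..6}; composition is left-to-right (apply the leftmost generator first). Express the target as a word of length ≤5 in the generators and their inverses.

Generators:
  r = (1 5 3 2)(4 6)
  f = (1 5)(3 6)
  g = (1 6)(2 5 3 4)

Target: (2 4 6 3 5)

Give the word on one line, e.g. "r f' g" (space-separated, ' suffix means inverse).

  after f': (1 5)(3 6)
  after g': (1 2 4 3)(5 6)
  after r': (1 3 2 6)(4 5)
  after f': (1 6 5 4)(2 3)
  after g: (2 4 6 3 5)

f' g' r' f' g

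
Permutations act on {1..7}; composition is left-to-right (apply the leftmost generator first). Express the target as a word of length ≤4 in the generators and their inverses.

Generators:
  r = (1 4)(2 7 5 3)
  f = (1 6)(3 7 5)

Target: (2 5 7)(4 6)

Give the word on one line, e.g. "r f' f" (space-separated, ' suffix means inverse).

  after r: (1 4)(2 7 5 3)
  after f': (1 4 6)(2 3)
  after r': (2 5 7)(4 6)

r f' r'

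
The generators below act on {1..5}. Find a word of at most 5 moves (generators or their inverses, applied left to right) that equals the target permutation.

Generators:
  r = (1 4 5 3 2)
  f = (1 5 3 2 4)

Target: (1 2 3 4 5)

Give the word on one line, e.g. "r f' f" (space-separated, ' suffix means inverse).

  after f: (1 5 3 2 4)
  after r: (1 3)(2 5)
  after r: (1 2 3 4 5)

f r r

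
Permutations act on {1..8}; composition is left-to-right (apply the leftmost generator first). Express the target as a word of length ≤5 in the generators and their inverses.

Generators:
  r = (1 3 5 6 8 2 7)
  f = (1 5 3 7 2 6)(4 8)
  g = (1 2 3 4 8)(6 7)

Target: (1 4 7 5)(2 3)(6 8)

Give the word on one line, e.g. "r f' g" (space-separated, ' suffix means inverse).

  after r': (1 7 2 8 6 5 3)
  after f: (1 2 4 8)(3 5 7 6)
  after r': (1 8 7 5 2 4 6)
  after g': (1 4 7 5)(2 3)(6 8)

r' f r' g'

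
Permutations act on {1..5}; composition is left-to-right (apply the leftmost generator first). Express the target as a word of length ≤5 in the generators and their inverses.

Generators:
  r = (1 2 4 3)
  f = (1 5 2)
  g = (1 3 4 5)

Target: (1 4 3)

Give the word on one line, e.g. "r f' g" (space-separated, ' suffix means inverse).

  after r': (1 3 4 2)
  after f: (1 3 4)(2 5)
  after g: (1 4 3 5 2)
  after f': (1 4 3)

r' f g f'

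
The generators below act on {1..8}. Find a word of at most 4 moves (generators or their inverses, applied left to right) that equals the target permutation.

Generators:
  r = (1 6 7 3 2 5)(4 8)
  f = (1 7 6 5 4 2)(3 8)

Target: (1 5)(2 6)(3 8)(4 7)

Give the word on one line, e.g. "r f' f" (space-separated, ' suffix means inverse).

f f f

  after f: (1 7 6 5 4 2)(3 8)
  after f: (1 6 4)(2 7 5)
  after f: (1 5)(2 6)(3 8)(4 7)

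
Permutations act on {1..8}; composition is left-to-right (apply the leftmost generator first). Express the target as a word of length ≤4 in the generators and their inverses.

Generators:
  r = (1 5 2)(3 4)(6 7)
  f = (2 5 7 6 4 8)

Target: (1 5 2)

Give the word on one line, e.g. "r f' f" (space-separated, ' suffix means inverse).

r' r'

  after r': (1 2 5)(3 4)(6 7)
  after r': (1 5 2)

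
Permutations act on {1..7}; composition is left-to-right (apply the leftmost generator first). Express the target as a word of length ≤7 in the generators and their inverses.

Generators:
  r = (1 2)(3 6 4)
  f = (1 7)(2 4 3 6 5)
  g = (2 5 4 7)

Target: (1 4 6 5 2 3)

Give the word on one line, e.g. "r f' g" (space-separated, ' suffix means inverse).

r f r' g' r

  after r: (1 2)(3 6 4)
  after f: (1 4 6 3 5 2 7)
  after r': (1 6 4 3 5)(2 7)
  after g': (1 6 5)(2 4 3)
  after r: (1 4 6 5 2 3)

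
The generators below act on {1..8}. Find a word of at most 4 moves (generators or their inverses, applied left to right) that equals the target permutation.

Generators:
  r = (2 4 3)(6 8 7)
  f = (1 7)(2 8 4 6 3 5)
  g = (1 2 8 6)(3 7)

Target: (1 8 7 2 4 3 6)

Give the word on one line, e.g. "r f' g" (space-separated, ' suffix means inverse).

r' r' g' g'

  after r': (2 3 4)(6 7 8)
  after r': (2 4 3)(6 8 7)
  after g': (1 6 2 4 7 8 3)
  after g': (1 8 7 2 4 3 6)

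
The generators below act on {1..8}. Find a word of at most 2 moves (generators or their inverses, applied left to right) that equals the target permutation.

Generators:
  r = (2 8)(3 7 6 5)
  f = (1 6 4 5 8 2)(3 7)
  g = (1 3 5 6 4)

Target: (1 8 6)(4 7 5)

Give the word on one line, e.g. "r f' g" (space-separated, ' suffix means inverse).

  after f': (1 2 8 5 4 6)(3 7)
  after r': (1 8 6)(4 7 5)

f' r'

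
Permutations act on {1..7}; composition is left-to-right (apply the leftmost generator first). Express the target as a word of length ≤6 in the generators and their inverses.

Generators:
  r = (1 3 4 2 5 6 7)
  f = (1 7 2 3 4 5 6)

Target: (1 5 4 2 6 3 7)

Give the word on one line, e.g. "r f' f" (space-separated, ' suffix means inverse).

r f f f r'

  after r: (1 3 4 2 5 6 7)
  after f: (1 4 3 5)(2 6)
  after f: (1 5 7 2)(3 6)
  after f: (1 6 4 5 2 7 3)
  after r': (1 5 4 2 6 3 7)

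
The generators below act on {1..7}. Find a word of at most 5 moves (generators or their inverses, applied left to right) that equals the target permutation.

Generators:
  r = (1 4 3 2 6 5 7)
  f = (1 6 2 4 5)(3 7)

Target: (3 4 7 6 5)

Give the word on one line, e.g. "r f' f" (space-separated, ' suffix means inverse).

  after r': (1 7 5 6 2 3 4)
  after f: (1 3 5 2 7)(4 6)
  after r: (1 2)(3 7 4 5 6)
  after f: (1 4)(2 6 7 5)
  after r': (3 4 7 6 5)

r' f r f r'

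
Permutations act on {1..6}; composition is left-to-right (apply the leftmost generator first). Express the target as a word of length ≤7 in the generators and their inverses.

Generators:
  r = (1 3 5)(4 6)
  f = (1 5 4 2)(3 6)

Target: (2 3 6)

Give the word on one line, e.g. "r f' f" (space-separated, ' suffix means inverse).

  after f': (1 2 4 5)(3 6)
  after f': (1 4)(2 5)
  after r: (1 6 4 3 5 2)
  after f: (1 3 4 6 2 5)
  after r': (2 3 6)

f' f' r f r'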